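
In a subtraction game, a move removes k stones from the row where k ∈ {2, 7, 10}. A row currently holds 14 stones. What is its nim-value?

Build the Grundy sequence with g(k) = mex{g(k−s) : s ∈ {2, 7, 10}, s ≤ k}:
g(0) = mex{} = 0
g(1) = mex{} = 0
g(2) = mex{0} = 1
g(3) = mex{0} = 1
g(4) = mex{1} = 0
g(5) = mex{1} = 0
g(6) = mex{0} = 1
g(7) = mex{0} = 1
g(8) = mex{0,1} = 2
g(9) = mex{1} = 0
g(10) = mex{0,1,2} = 3
g(11) = mex{0} = 1
g(12) = mex{0,1,3} = 2
g(13) = mex{1} = 0
g(14) = mex{0,1,2} = 3
So g(14) = 3.

3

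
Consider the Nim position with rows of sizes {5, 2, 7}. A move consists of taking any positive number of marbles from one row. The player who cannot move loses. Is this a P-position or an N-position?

Nim-sum: 5 ⊕ 2 ⊕ 7 = 0.
The nim-sum is 0, so this is a P-position: the player to move is in a losing position under optimal play.

P-position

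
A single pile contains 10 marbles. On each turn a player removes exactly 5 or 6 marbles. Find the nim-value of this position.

2

Compute g(0), g(1), … for moves {5, 6}:
g(0) = mex{} = 0
g(1) = mex{} = 0
g(2) = mex{} = 0
g(3) = mex{} = 0
g(4) = mex{} = 0
g(5) = mex{0} = 1
g(6) = mex{0} = 1
g(7) = mex{0} = 1
g(8) = mex{0} = 1
g(9) = mex{0} = 1
g(10) = mex{0,1} = 2
So g(10) = 2.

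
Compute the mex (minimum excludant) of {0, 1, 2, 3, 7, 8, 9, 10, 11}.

4

The values 0, 1, 2, 3 are all present; 4 is the first non-negative integer missing from the set.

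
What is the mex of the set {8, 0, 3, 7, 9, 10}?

1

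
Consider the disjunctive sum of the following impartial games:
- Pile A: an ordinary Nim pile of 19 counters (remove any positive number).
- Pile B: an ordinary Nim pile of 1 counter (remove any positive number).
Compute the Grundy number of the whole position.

18

Pile A is a plain Nim pile of size 19, so its Grundy value is 19.
Pile B is a plain Nim pile of size 1, so its Grundy value is 1.
By the Sprague-Grundy theorem, the Grundy value of a sum of independent games is the XOR of the component values.
Combined value = 19 XOR 1 = 18.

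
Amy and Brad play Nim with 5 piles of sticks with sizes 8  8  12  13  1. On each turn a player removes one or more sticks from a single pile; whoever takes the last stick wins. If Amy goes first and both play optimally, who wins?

Compute the nim-sum pairwise:
8 ⊕ 8 = 0
0 ⊕ 12 = 12
12 ⊕ 13 = 1
1 ⊕ 1 = 0
The nim-sum is 0, so this is a P-position: the player to move is in a losing position under optimal play; Amy is about to move from it and so loses — Brad wins.

Brad wins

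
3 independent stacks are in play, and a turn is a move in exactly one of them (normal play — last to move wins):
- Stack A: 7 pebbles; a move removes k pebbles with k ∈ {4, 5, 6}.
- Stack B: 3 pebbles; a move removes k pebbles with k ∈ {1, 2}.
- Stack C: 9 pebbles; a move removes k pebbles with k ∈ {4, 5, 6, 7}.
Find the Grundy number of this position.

Grundy values for stack A (subtraction set {4, 5, 6}):
k:     0  1  2  3  4  5  6  7
g(k):  0  0  0  0  1  1  1  1
So g(7) = 1.
Build the Grundy sequence for stack B with g(k) = mex{g(k−s) : s ∈ {1, 2}, s ≤ k}:
k:     0  1  2  3
g(k):  0  1  2  0
So g(3) = 0.
Grundy values for stack C (subtraction set {4, 5, 6, 7}):
k:     0  1  2  3  4  5  6  7  8  9
g(k):  0  0  0  0  1  1  1  1  2  2
So g(9) = 2.
The value of a disjunctive sum is the nim-sum of the parts.
Combined value = 1 XOR 0 XOR 2 = 3.

3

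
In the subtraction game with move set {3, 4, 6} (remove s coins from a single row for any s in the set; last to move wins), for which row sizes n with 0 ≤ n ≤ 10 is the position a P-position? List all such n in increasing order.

0, 1, 2, 9, 10

Build the Grundy sequence with g(k) = mex{g(k−s) : s ∈ {3, 4, 6}, s ≤ k}:
g(0) = mex{} = 0
g(1) = mex{} = 0
g(2) = mex{} = 0
g(3) = mex{0} = 1
g(4) = mex{0} = 1
g(5) = mex{0} = 1
g(6) = mex{0,1} = 2
g(7) = mex{0,1} = 2
g(8) = mex{0,1} = 2
g(9) = mex{1,2} = 0
g(10) = mex{1,2} = 0
The P-positions (g = 0) in 0..10 are 0, 1, 2, 9, 10.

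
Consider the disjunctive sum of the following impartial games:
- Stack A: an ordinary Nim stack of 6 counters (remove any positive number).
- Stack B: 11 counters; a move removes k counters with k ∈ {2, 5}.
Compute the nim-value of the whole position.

6

Stack A is a plain Nim stack of size 6, so its Grundy value is 6.
For stack B, compute g(0), g(1), … with moves {2, 5}:
k:     0  1  2  3  4  5  6  7  8  9 10 11
g(k):  0  0  1  1  0  2  1  0  0  1  1  0
So g(11) = 0.
By the Sprague-Grundy theorem, the Grundy value of a sum of independent games is the XOR of the component values.
Combined value = 6 XOR 0 = 6.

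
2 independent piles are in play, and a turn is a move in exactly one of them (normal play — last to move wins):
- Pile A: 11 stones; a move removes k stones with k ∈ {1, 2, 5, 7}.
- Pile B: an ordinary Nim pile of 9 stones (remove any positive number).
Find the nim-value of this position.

11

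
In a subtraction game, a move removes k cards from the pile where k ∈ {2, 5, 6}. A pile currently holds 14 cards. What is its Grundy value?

1

Build the Grundy sequence with g(k) = mex{g(k−s) : s ∈ {2, 5, 6}, s ≤ k}:
k:     0  1  2  3  4  5  6  7  8  9 10 11 12 13 14
g(k):  0  0  1  1  0  2  1  3  0  2  1  0  0  1  1
So g(14) = 1.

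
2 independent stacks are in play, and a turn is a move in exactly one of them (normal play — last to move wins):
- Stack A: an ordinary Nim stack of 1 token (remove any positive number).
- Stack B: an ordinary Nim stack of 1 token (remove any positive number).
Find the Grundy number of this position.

0

Stack A is a plain Nim stack of size 1, so its Grundy value is 1.
Stack B is a plain Nim stack of size 1, so its Grundy value is 1.
The value of a disjunctive sum is the nim-sum of the parts.
Combined value = 1 ⊕ 1 = 0.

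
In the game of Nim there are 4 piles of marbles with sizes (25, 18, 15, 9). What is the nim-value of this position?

13

Write each in binary and XOR column by column:
  11001  (25)
  10010  (18)
  01111  (15)
  01001  (9)
  -----
  01101  (13)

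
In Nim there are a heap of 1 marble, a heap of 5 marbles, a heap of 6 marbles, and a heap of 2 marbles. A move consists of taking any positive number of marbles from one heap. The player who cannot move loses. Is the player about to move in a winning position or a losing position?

Losing position

Nim-sum: 1 ^ 5 ^ 6 ^ 2 = 0.
The nim-sum is 0, so this is a P-position: the player to move is in a losing position under optimal play.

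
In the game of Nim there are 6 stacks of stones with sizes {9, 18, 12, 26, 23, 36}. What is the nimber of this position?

62

Compute the nim-sum pairwise:
9 ⊕ 18 = 27
27 ⊕ 12 = 23
23 ⊕ 26 = 13
13 ⊕ 23 = 26
26 ⊕ 36 = 62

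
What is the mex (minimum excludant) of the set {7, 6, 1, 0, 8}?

2

The values 0, 1 are all present; 2 is the first non-negative integer missing from the set.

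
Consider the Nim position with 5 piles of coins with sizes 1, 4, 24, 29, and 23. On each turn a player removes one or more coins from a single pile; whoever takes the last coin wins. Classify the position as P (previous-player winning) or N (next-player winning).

Compute the nim-sum pairwise:
1 ⊕ 4 = 5
5 ⊕ 24 = 29
29 ⊕ 29 = 0
0 ⊕ 23 = 23
The nim-sum is 23 ≠ 0, so this is an N-position: the player to move can win.

N-position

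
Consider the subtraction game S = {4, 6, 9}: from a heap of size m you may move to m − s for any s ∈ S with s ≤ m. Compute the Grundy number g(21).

Grundy values for subtraction set {4, 6, 9}:
k:     0  1  2  3  4  5  6  7  8  9 10 11 12 13 14 15 16 17 18 19 20 21
g(k):  0  0  0  0  1  1  1  1  2  2  2  2  3  0  0  0  0  1  1  1  1  2
So g(21) = 2.

2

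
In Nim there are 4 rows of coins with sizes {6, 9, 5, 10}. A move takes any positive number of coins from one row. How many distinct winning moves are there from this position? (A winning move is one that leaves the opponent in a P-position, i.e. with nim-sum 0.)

Compute the nim-sum pairwise:
6 XOR 9 = 15
15 XOR 5 = 10
10 XOR 10 = 0
The nim-sum is already 0, so every move leaves a nonzero nim-sum — there are no winning moves.

0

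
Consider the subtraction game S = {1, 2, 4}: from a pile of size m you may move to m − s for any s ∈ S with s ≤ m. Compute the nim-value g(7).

1

Compute g(0), g(1), … for moves {1, 2, 4}:
k:     0  1  2  3  4  5  6  7
g(k):  0  1  2  0  1  2  0  1
So g(7) = 1.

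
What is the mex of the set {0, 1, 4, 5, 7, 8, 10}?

2

The values 0, 1 are all present; 2 is the first non-negative integer missing from the set.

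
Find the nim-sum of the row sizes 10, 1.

11

Bitwise XOR of the heap sizes:
  1010  (10)
  0001  (1)
  ----
  1011  (11)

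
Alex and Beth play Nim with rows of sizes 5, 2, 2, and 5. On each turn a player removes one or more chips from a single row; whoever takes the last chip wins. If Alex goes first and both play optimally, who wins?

Nim-sum: 5 XOR 2 XOR 2 XOR 5 = 0.
The nim-sum is 0, so this is a P-position: the player to move is in a losing position under optimal play; Alex is about to move from it and so loses — Beth wins.

Beth wins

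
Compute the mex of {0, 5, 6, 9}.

1

0 is in the set but 1 is not, so the mex is 1.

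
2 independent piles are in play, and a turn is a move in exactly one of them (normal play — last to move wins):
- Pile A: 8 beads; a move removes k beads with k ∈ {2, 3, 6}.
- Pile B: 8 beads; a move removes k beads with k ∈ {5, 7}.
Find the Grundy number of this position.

Grundy values for pile A (subtraction set {2, 3, 6}):
g(0) = mex{} = 0
g(1) = mex{} = 0
g(2) = mex{0} = 1
g(3) = mex{0} = 1
g(4) = mex{0,1} = 2
g(5) = mex{1} = 0
g(6) = mex{0,1,2} = 3
g(7) = mex{0,2} = 1
g(8) = mex{0,1,3} = 2
So g(8) = 2.
For pile B, compute g(0), g(1), … with moves {5, 7}:
g(0) = mex{} = 0
g(1) = mex{} = 0
g(2) = mex{} = 0
g(3) = mex{} = 0
g(4) = mex{} = 0
g(5) = mex{0} = 1
g(6) = mex{0} = 1
g(7) = mex{0} = 1
g(8) = mex{0} = 1
So g(8) = 1.
By the Sprague-Grundy theorem, the Grundy value of a sum of independent games is the XOR of the component values.
Combined value = 2 ⊕ 1 = 3.

3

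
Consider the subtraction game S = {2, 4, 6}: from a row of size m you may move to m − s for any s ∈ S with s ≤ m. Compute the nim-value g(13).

Build the Grundy sequence with g(k) = mex{g(k−s) : s ∈ {2, 4, 6}, s ≤ k}:
g(0) = mex{} = 0
g(1) = mex{} = 0
g(2) = mex{0} = 1
g(3) = mex{0} = 1
g(4) = mex{0,1} = 2
g(5) = mex{0,1} = 2
g(6) = mex{0,1,2} = 3
g(7) = mex{0,1,2} = 3
g(8) = mex{1,2,3} = 0
g(9) = mex{1,2,3} = 0
g(10) = mex{0,2,3} = 1
g(11) = mex{0,2,3} = 1
g(12) = mex{0,1,3} = 2
g(13) = mex{0,1,3} = 2
So g(13) = 2.

2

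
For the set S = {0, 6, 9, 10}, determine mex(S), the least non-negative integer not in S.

1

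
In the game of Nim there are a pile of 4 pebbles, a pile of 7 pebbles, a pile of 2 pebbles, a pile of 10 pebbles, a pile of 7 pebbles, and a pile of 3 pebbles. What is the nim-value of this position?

Compute the nim-sum pairwise:
4 ⊕ 7 = 3
3 ⊕ 2 = 1
1 ⊕ 10 = 11
11 ⊕ 7 = 12
12 ⊕ 3 = 15

15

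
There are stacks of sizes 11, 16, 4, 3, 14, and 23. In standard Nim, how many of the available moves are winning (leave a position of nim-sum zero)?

3

Write each in binary and XOR column by column:
  01011  (11)
  10000  (16)
  00100  (4)
  00011  (3)
  01110  (14)
  10111  (23)
  -----
  00101  (5)
The overall nim-sum is X = 5. A stack of size p has a winning move iff p XOR X < p (reduce it to p XOR X).
  11: 11 XOR 5 = 14 ≥ 11 — no move.
  16: 16 XOR 5 = 21 ≥ 16 — no move.
  4: 4 XOR 5 = 1 < 4 — winning move (to 1).
  3: 3 XOR 5 = 6 ≥ 3 — no move.
  14: 14 XOR 5 = 11 < 14 — winning move (to 11).
  23: 23 XOR 5 = 18 < 23 — winning move (to 18).
That gives 3 winning moves.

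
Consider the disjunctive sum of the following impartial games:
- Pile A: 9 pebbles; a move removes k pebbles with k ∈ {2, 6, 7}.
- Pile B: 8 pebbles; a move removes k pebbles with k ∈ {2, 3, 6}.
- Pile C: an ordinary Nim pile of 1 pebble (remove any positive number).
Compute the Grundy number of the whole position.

For pile A, compute g(0), g(1), … with moves {2, 6, 7}:
g(0) = mex{} = 0
g(1) = mex{} = 0
g(2) = mex{0} = 1
g(3) = mex{0} = 1
g(4) = mex{1} = 0
g(5) = mex{1} = 0
g(6) = mex{0} = 1
g(7) = mex{0} = 1
g(8) = mex{0,1} = 2
g(9) = mex{1} = 0
So g(9) = 0.
Build the Grundy sequence for pile B with g(k) = mex{g(k−s) : s ∈ {2, 3, 6}, s ≤ k}:
g(0) = mex{} = 0
g(1) = mex{} = 0
g(2) = mex{0} = 1
g(3) = mex{0} = 1
g(4) = mex{0,1} = 2
g(5) = mex{1} = 0
g(6) = mex{0,1,2} = 3
g(7) = mex{0,2} = 1
g(8) = mex{0,1,3} = 2
So g(8) = 2.
Pile C is a plain Nim pile of size 1, so its Grundy value is 1.
The value of a disjunctive sum is the nim-sum of the parts.
Combined value = 0 XOR 2 XOR 1 = 3.

3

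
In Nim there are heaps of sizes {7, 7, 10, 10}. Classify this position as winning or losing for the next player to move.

Write each in binary and XOR column by column:
  0111  (7)
  0111  (7)
  1010  (10)
  1010  (10)
  ----
  0000  (0)
The nim-sum is 0, so this is a P-position: the player to move is in a losing position under optimal play.

Losing position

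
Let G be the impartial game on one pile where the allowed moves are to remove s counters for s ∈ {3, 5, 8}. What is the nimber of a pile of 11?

Build the Grundy sequence with g(k) = mex{g(k−s) : s ∈ {3, 5, 8}, s ≤ k}:
k:     0  1  2  3  4  5  6  7  8  9 10 11
g(k):  0  0  0  1  1  1  2  2  2  3  3  0
So g(11) = 0.

0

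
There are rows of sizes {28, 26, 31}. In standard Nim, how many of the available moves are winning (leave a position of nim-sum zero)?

Compute the nim-sum pairwise:
28 ⊕ 26 = 6
6 ⊕ 31 = 25
The overall nim-sum is X = 25. A row of size p has a winning move iff p XOR X < p (reduce it to p XOR X).
  28: 28 XOR 25 = 5 < 28 — winning move (to 5).
  26: 26 XOR 25 = 3 < 26 — winning move (to 3).
  31: 31 XOR 25 = 6 < 31 — winning move (to 6).
That gives 3 winning moves.

3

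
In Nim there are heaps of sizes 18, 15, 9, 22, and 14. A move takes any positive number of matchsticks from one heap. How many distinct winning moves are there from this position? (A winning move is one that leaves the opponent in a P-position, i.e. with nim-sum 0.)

3

Compute the nim-sum pairwise:
18 XOR 15 = 29
29 XOR 9 = 20
20 XOR 22 = 2
2 XOR 14 = 12
The overall nim-sum is X = 12. A heap of size p has a winning move iff p XOR X < p (reduce it to p XOR X).
  18: 18 XOR 12 = 30 ≥ 18 — no move.
  15: 15 XOR 12 = 3 < 15 — winning move (to 3).
  9: 9 XOR 12 = 5 < 9 — winning move (to 5).
  22: 22 XOR 12 = 26 ≥ 22 — no move.
  14: 14 XOR 12 = 2 < 14 — winning move (to 2).
That gives 3 winning moves.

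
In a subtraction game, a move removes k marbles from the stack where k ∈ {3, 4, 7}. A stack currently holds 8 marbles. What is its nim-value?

Build the Grundy sequence with g(k) = mex{g(k−s) : s ∈ {3, 4, 7}, s ≤ k}:
k:     0  1  2  3  4  5  6  7  8
g(k):  0  0  0  1  1  1  2  2  2
So g(8) = 2.

2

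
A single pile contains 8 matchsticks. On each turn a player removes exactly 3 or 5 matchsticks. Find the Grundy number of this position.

0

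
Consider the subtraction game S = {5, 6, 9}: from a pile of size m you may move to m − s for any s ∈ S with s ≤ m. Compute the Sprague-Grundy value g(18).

Grundy values for subtraction set {5, 6, 9}:
k:     0  1  2  3  4  5  6  7  8  9 10 11 12 13 14 15 16 17 18
g(k):  0  0  0  0  0  1  1  1  1  1  2  2  2  2  0  0  0  0  0
So g(18) = 0.

0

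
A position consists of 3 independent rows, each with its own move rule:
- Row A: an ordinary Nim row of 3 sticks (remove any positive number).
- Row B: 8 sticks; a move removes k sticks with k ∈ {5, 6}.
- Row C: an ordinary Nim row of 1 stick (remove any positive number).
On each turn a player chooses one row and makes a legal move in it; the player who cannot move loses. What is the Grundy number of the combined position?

Row A is a plain Nim row of size 3, so its Grundy value is 3.
Grundy values for row B (subtraction set {5, 6}):
g(0) = mex{} = 0
g(1) = mex{} = 0
g(2) = mex{} = 0
g(3) = mex{} = 0
g(4) = mex{} = 0
g(5) = mex{0} = 1
g(6) = mex{0} = 1
g(7) = mex{0} = 1
g(8) = mex{0} = 1
So g(8) = 1.
Row C is a plain Nim row of size 1, so its Grundy value is 1.
By the Sprague-Grundy theorem, the Grundy value of a sum of independent games is the XOR of the component values.
Combined value = 3 XOR 1 XOR 1 = 3.

3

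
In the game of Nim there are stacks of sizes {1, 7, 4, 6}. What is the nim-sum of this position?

4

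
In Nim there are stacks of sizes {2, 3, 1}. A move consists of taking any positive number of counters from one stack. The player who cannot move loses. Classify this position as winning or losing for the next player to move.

Write each in binary and XOR column by column:
  10  (2)
  11  (3)
  01  (1)
  --
  00  (0)
The nim-sum is 0, so this is a P-position: the player to move is in a losing position under optimal play.

Losing position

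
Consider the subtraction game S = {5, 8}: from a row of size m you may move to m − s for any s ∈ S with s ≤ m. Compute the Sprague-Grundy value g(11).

Build the Grundy sequence with g(k) = mex{g(k−s) : s ∈ {5, 8}, s ≤ k}:
g(0) = mex{} = 0
g(1) = mex{} = 0
g(2) = mex{} = 0
g(3) = mex{} = 0
g(4) = mex{} = 0
g(5) = mex{0} = 1
g(6) = mex{0} = 1
g(7) = mex{0} = 1
g(8) = mex{0} = 1
g(9) = mex{0} = 1
g(10) = mex{0,1} = 2
g(11) = mex{0,1} = 2
So g(11) = 2.

2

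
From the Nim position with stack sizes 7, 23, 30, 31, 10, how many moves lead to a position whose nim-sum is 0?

3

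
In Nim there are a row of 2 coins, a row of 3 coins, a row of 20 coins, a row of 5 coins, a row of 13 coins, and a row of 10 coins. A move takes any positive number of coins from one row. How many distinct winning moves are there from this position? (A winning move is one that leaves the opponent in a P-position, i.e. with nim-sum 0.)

Nim-sum: 2 XOR 3 XOR 20 XOR 5 XOR 13 XOR 10 = 23.
The overall nim-sum is X = 23. A row of size p has a winning move iff p XOR X < p (reduce it to p XOR X).
  2: 2 XOR 23 = 21 ≥ 2 — no move.
  3: 3 XOR 23 = 20 ≥ 3 — no move.
  20: 20 XOR 23 = 3 < 20 — winning move (to 3).
  5: 5 XOR 23 = 18 ≥ 5 — no move.
  13: 13 XOR 23 = 26 ≥ 13 — no move.
  10: 10 XOR 23 = 29 ≥ 10 — no move.
That gives 1 winning move.

1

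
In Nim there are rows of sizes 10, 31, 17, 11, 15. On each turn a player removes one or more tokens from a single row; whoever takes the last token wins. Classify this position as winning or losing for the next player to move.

Losing position

Compute the nim-sum pairwise:
10 XOR 31 = 21
21 XOR 17 = 4
4 XOR 11 = 15
15 XOR 15 = 0
The nim-sum is 0, so this is a P-position: the player to move is in a losing position under optimal play.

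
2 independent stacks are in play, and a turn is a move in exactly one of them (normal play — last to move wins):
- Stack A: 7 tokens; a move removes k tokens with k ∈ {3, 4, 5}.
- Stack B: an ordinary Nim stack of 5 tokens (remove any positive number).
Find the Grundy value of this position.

For stack A, compute g(0), g(1), … with moves {3, 4, 5}:
k:     0  1  2  3  4  5  6  7
g(k):  0  0  0  1  1  1  2  2
So g(7) = 2.
Stack B is a plain Nim stack of size 5, so its Grundy value is 5.
The value of a disjunctive sum is the nim-sum of the parts.
Combined value = 2 XOR 5 = 7.

7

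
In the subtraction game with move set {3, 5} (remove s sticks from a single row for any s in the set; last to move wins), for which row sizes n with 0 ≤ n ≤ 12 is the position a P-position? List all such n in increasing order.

0, 1, 2, 8, 9, 10

Build the Grundy sequence with g(k) = mex{g(k−s) : s ∈ {3, 5}, s ≤ k}:
g(0) = mex{} = 0
g(1) = mex{} = 0
g(2) = mex{} = 0
g(3) = mex{0} = 1
g(4) = mex{0} = 1
g(5) = mex{0} = 1
g(6) = mex{0,1} = 2
g(7) = mex{0,1} = 2
g(8) = mex{1} = 0
g(9) = mex{1,2} = 0
g(10) = mex{1,2} = 0
g(11) = mex{0,2} = 1
g(12) = mex{0,2} = 1
The P-positions (g = 0) in 0..12 are 0, 1, 2, 8, 9, 10.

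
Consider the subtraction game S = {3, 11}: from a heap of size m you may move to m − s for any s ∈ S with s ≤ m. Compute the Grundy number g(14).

Compute g(0), g(1), … for moves {3, 11}:
g(0) = mex{} = 0
g(1) = mex{} = 0
g(2) = mex{} = 0
g(3) = mex{0} = 1
g(4) = mex{0} = 1
g(5) = mex{0} = 1
g(6) = mex{1} = 0
g(7) = mex{1} = 0
g(8) = mex{1} = 0
g(9) = mex{0} = 1
g(10) = mex{0} = 1
g(11) = mex{0} = 1
g(12) = mex{0,1} = 2
g(13) = mex{0,1} = 2
g(14) = mex{1} = 0
So g(14) = 0.

0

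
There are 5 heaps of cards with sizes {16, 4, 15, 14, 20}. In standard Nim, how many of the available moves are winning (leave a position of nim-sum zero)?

Nim-sum: 16 XOR 4 XOR 15 XOR 14 XOR 20 = 1.
The overall nim-sum is X = 1. A heap of size p has a winning move iff p XOR X < p (reduce it to p XOR X).
  16: 16 XOR 1 = 17 ≥ 16 — no move.
  4: 4 XOR 1 = 5 ≥ 4 — no move.
  15: 15 XOR 1 = 14 < 15 — winning move (to 14).
  14: 14 XOR 1 = 15 ≥ 14 — no move.
  20: 20 XOR 1 = 21 ≥ 20 — no move.
That gives 1 winning move.

1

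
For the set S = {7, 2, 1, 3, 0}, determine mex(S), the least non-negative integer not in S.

The values 0, 1, 2, 3 are all present; 4 is the first non-negative integer missing from the set.

4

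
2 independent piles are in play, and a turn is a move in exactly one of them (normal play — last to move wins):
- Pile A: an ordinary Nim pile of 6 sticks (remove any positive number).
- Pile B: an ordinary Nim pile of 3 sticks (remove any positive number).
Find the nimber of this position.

5

Pile A is a plain Nim pile of size 6, so its Grundy value is 6.
Pile B is a plain Nim pile of size 3, so its Grundy value is 3.
The value of a disjunctive sum is the nim-sum of the parts.
Combined value = 6 ⊕ 3 = 5.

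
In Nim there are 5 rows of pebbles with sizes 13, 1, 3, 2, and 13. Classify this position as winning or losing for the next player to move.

Compute the nim-sum pairwise:
13 XOR 1 = 12
12 XOR 3 = 15
15 XOR 2 = 13
13 XOR 13 = 0
The nim-sum is 0, so this is a P-position: the player to move is in a losing position under optimal play.

Losing position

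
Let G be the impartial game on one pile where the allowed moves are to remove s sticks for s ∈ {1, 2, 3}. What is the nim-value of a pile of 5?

Compute g(0), g(1), … for moves {1, 2, 3}:
k:     0  1  2  3  4  5
g(k):  0  1  2  3  0  1
So g(5) = 1.

1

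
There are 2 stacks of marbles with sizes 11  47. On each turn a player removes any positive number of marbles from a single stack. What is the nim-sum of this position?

36

Nim-sum: 11 XOR 47 = 36.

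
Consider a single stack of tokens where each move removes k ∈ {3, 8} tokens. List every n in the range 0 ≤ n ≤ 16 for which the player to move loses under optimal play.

0, 1, 2, 6, 7, 11, 12, 13

Compute g(0), g(1), … for moves {3, 8}:
k:     0  1  2  3  4  5  6  7  8  9 10 11 12 13 14 15 16
g(k):  0  0  0  1  1  1  0  0  2  1  1  0  0  0  1  1  1
The P-positions (g = 0) in 0..16 are 0, 1, 2, 6, 7, 11, 12, 13.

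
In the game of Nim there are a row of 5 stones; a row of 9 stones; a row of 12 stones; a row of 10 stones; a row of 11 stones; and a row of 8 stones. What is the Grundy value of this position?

Compute the nim-sum pairwise:
5 ^ 9 = 12
12 ^ 12 = 0
0 ^ 10 = 10
10 ^ 11 = 1
1 ^ 8 = 9

9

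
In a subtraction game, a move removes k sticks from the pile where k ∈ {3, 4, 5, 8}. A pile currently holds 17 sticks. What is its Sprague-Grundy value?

2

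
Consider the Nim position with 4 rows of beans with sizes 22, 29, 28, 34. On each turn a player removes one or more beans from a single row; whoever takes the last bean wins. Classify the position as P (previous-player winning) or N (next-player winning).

Bitwise XOR of the heap sizes:
  010110  (22)
  011101  (29)
  011100  (28)
  100010  (34)
  ------
  110101  (53)
The nim-sum is 53 ≠ 0, so this is an N-position: the player to move can win.

N-position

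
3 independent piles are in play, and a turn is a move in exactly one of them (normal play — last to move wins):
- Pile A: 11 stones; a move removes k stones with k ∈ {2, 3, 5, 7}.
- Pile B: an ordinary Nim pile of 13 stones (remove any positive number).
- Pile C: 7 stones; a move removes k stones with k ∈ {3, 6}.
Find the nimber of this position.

14

Build the Grundy sequence for pile A with g(k) = mex{g(k−s) : s ∈ {2, 3, 5, 7}, s ≤ k}:
g(0) = mex{} = 0
g(1) = mex{} = 0
g(2) = mex{0} = 1
g(3) = mex{0} = 1
g(4) = mex{0,1} = 2
g(5) = mex{0,1} = 2
g(6) = mex{0,1,2} = 3
g(7) = mex{0,1,2} = 3
g(8) = mex{0,1,2,3} = 4
g(9) = mex{1,2,3} = 0
g(10) = mex{1,2,3,4} = 0
g(11) = mex{0,2,3,4} = 1
So g(11) = 1.
Pile B is a plain Nim pile of size 13, so its Grundy value is 13.
Build the Grundy sequence for pile C with g(k) = mex{g(k−s) : s ∈ {3, 6}, s ≤ k}:
k:     0  1  2  3  4  5  6  7
g(k):  0  0  0  1  1  1  2  2
So g(7) = 2.
The value of a disjunctive sum is the nim-sum of the parts.
Combined value = 1 XOR 13 XOR 2 = 14.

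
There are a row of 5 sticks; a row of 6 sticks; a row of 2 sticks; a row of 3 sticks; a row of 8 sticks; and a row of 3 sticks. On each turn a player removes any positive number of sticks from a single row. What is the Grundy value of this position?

9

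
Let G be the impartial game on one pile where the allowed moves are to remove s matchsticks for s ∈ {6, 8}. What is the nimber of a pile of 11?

Compute g(0), g(1), … for moves {6, 8}:
k:     0  1  2  3  4  5  6  7  8  9 10 11
g(k):  0  0  0  0  0  0  1  1  1  1  1  1
So g(11) = 1.

1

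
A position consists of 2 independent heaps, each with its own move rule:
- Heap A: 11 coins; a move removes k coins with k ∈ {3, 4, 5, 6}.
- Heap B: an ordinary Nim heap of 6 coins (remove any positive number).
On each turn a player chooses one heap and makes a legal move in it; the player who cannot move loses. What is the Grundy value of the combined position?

6

For heap A, compute g(0), g(1), … with moves {3, 4, 5, 6}:
g(0) = mex{} = 0
g(1) = mex{} = 0
g(2) = mex{} = 0
g(3) = mex{0} = 1
g(4) = mex{0} = 1
g(5) = mex{0} = 1
g(6) = mex{0,1} = 2
g(7) = mex{0,1} = 2
g(8) = mex{0,1} = 2
g(9) = mex{1,2} = 0
g(10) = mex{1,2} = 0
g(11) = mex{1,2} = 0
So g(11) = 0.
Heap B is a plain Nim heap of size 6, so its Grundy value is 6.
The value of a disjunctive sum is the nim-sum of the parts.
Combined value = 0 ⊕ 6 = 6.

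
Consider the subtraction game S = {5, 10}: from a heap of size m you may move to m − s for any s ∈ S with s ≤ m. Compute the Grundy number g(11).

Build the Grundy sequence with g(k) = mex{g(k−s) : s ∈ {5, 10}, s ≤ k}:
k:     0  1  2  3  4  5  6  7  8  9 10 11
g(k):  0  0  0  0  0  1  1  1  1  1  2  2
So g(11) = 2.

2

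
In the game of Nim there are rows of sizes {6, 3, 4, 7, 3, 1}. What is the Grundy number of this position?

4

In binary:
  110  (6)
  011  (3)
  100  (4)
  111  (7)
  011  (3)
  001  (1)
  ---
  100  (4)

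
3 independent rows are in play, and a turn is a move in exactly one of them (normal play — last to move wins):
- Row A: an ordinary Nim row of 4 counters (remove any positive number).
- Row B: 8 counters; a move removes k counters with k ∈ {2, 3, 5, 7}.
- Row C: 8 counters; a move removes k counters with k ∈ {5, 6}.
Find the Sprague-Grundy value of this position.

1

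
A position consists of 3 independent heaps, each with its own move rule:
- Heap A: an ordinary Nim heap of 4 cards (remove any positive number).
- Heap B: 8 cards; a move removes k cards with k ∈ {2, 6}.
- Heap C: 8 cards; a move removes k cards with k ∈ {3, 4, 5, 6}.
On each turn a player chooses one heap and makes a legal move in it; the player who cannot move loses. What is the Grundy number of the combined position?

6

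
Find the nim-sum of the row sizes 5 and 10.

Compute the nim-sum pairwise:
5 ⊕ 10 = 15

15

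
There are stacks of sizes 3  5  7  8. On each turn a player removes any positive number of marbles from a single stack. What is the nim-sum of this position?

Nim-sum: 3 ^ 5 ^ 7 ^ 8 = 9.

9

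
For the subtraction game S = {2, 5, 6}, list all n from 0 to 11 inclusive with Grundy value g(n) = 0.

0, 1, 4, 8, 11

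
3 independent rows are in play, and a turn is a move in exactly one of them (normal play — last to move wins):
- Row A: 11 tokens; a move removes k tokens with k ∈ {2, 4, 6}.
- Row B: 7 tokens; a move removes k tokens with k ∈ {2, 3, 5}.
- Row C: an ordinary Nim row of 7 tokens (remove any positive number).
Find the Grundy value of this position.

6

Grundy values for row A (subtraction set {2, 4, 6}):
k:     0  1  2  3  4  5  6  7  8  9 10 11
g(k):  0  0  1  1  2  2  3  3  0  0  1  1
So g(11) = 1.
Grundy values for row B (subtraction set {2, 3, 5}):
k:     0  1  2  3  4  5  6  7
g(k):  0  0  1  1  2  2  3  0
So g(7) = 0.
Row C is a plain Nim row of size 7, so its Grundy value is 7.
The value of a disjunctive sum is the nim-sum of the parts.
Combined value = 1 ⊕ 0 ⊕ 7 = 6.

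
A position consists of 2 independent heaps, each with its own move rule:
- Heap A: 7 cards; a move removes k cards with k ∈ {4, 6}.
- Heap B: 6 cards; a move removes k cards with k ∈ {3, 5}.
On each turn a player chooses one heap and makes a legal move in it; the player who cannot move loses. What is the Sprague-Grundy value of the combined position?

For heap A, compute g(0), g(1), … with moves {4, 6}:
g(0) = mex{} = 0
g(1) = mex{} = 0
g(2) = mex{} = 0
g(3) = mex{} = 0
g(4) = mex{0} = 1
g(5) = mex{0} = 1
g(6) = mex{0} = 1
g(7) = mex{0} = 1
So g(7) = 1.
Grundy values for heap B (subtraction set {3, 5}):
k:     0  1  2  3  4  5  6
g(k):  0  0  0  1  1  1  2
So g(6) = 2.
By the Sprague-Grundy theorem, the Grundy value of a sum of independent games is the XOR of the component values.
Combined value = 1 XOR 2 = 3.

3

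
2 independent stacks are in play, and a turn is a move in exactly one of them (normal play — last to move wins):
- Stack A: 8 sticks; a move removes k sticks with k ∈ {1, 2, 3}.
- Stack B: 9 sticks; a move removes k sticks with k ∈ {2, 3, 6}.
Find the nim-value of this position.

Build the Grundy sequence for stack A with g(k) = mex{g(k−s) : s ∈ {1, 2, 3}, s ≤ k}:
g(0) = mex{} = 0
g(1) = mex{0} = 1
g(2) = mex{0,1} = 2
g(3) = mex{0,1,2} = 3
g(4) = mex{1,2,3} = 0
g(5) = mex{0,2,3} = 1
g(6) = mex{0,1,3} = 2
g(7) = mex{0,1,2} = 3
g(8) = mex{1,2,3} = 0
So g(8) = 0.
Grundy values for stack B (subtraction set {2, 3, 6}):
k:     0  1  2  3  4  5  6  7  8  9
g(k):  0  0  1  1  2  0  3  1  2  0
So g(9) = 0.
By the Sprague-Grundy theorem, the Grundy value of a sum of independent games is the XOR of the component values.
Combined value = 0 XOR 0 = 0.

0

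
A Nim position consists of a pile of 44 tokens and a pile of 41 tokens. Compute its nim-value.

Nim-sum: 44 XOR 41 = 5.

5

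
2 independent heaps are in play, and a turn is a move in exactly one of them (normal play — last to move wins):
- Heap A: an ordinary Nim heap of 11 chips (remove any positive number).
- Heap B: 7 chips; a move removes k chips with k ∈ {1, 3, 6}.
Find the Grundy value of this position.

8

Heap A is a plain Nim heap of size 11, so its Grundy value is 11.
Build the Grundy sequence for heap B with g(k) = mex{g(k−s) : s ∈ {1, 3, 6}, s ≤ k}:
g(0) = mex{} = 0
g(1) = mex{0} = 1
g(2) = mex{1} = 0
g(3) = mex{0} = 1
g(4) = mex{1} = 0
g(5) = mex{0} = 1
g(6) = mex{0,1} = 2
g(7) = mex{0,1,2} = 3
So g(7) = 3.
The value of a disjunctive sum is the nim-sum of the parts.
Combined value = 11 XOR 3 = 8.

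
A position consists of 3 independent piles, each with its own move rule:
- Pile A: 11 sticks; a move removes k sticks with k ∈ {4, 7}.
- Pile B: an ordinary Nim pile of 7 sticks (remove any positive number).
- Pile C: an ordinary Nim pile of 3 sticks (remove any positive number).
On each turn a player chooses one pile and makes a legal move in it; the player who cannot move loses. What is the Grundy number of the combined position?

For pile A, compute g(0), g(1), … with moves {4, 7}:
k:     0  1  2  3  4  5  6  7  8  9 10 11
g(k):  0  0  0  0  1  1  1  1  2  2  2  0
So g(11) = 0.
Pile B is a plain Nim pile of size 7, so its Grundy value is 7.
Pile C is a plain Nim pile of size 3, so its Grundy value is 3.
The value of a disjunctive sum is the nim-sum of the parts.
Combined value = 0 ⊕ 7 ⊕ 3 = 4.

4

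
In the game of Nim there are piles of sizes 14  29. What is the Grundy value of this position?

19

In binary:
  01110  (14)
  11101  (29)
  -----
  10011  (19)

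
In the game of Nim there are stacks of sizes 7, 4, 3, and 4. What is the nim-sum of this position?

4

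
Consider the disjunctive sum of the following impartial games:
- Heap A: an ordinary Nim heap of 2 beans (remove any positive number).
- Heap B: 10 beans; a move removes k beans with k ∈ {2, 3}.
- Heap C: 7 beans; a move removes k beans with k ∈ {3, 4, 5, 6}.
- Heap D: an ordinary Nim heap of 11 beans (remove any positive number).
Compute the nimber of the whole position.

11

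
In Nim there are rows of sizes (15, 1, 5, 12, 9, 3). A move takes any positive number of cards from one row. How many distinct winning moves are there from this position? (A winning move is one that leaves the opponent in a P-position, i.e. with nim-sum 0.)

Nim-sum: 15 XOR 1 XOR 5 XOR 12 XOR 9 XOR 3 = 13.
The overall nim-sum is X = 13. A row of size p has a winning move iff p XOR X < p (reduce it to p XOR X).
  15: 15 XOR 13 = 2 < 15 — winning move (to 2).
  1: 1 XOR 13 = 12 ≥ 1 — no move.
  5: 5 XOR 13 = 8 ≥ 5 — no move.
  12: 12 XOR 13 = 1 < 12 — winning move (to 1).
  9: 9 XOR 13 = 4 < 9 — winning move (to 4).
  3: 3 XOR 13 = 14 ≥ 3 — no move.
That gives 3 winning moves.

3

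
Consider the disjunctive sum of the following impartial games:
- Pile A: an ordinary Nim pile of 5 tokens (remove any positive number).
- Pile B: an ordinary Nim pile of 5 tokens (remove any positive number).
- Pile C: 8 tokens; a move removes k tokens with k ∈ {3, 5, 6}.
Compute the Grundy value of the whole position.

2

Pile A is a plain Nim pile of size 5, so its Grundy value is 5.
Pile B is a plain Nim pile of size 5, so its Grundy value is 5.
Build the Grundy sequence for pile C with g(k) = mex{g(k−s) : s ∈ {3, 5, 6}, s ≤ k}:
g(0) = mex{} = 0
g(1) = mex{} = 0
g(2) = mex{} = 0
g(3) = mex{0} = 1
g(4) = mex{0} = 1
g(5) = mex{0} = 1
g(6) = mex{0,1} = 2
g(7) = mex{0,1} = 2
g(8) = mex{0,1} = 2
So g(8) = 2.
By the Sprague-Grundy theorem, the Grundy value of a sum of independent games is the XOR of the component values.
Combined value = 5 XOR 5 XOR 2 = 2.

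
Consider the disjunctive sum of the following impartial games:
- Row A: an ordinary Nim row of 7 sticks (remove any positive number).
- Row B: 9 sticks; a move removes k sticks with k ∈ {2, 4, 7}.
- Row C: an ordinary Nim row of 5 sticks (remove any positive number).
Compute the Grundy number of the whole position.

2

Row A is a plain Nim row of size 7, so its Grundy value is 7.
Build the Grundy sequence for row B with g(k) = mex{g(k−s) : s ∈ {2, 4, 7}, s ≤ k}:
k:     0  1  2  3  4  5  6  7  8  9
g(k):  0  0  1  1  2  2  0  3  1  0
So g(9) = 0.
Row C is a plain Nim row of size 5, so its Grundy value is 5.
By the Sprague-Grundy theorem, the Grundy value of a sum of independent games is the XOR of the component values.
Combined value = 7 XOR 0 XOR 5 = 2.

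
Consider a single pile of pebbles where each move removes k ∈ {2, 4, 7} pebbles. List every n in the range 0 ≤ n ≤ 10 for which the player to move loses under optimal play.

Build the Grundy sequence with g(k) = mex{g(k−s) : s ∈ {2, 4, 7}, s ≤ k}:
k:     0  1  2  3  4  5  6  7  8  9 10
g(k):  0  0  1  1  2  2  0  3  1  0  2
The P-positions (g = 0) in 0..10 are 0, 1, 6, 9.

0, 1, 6, 9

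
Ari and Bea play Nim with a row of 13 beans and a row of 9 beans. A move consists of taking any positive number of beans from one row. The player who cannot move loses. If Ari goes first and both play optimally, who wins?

Bitwise XOR of the heap sizes:
  1101  (13)
  1001  (9)
  ----
  0100  (4)
The nim-sum is 4 ≠ 0, so this is an N-position: the player to move can win; Ari has a winning move.

Ari wins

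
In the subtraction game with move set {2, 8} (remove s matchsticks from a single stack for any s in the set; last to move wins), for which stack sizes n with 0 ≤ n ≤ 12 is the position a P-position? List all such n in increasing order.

0, 1, 4, 5, 10, 11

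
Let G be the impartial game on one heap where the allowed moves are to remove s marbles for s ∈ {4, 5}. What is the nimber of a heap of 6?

1

Compute g(0), g(1), … for moves {4, 5}:
k:     0  1  2  3  4  5  6
g(k):  0  0  0  0  1  1  1
So g(6) = 1.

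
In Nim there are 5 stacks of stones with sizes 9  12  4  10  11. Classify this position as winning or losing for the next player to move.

Losing position

Bitwise XOR of the heap sizes:
  1001  (9)
  1100  (12)
  0100  (4)
  1010  (10)
  1011  (11)
  ----
  0000  (0)
The nim-sum is 0, so this is a P-position: the player to move is in a losing position under optimal play.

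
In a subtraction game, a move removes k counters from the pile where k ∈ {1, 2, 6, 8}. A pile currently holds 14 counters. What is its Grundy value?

Grundy values for subtraction set {1, 2, 6, 8}:
k:     0  1  2  3  4  5  6  7  8  9 10 11 12 13 14
g(k):  0  1  2  0  1  2  3  0  1  2  0  1  2  3  0
So g(14) = 0.

0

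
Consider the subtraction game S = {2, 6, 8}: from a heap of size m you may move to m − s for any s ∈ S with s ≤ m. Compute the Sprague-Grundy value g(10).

3

Build the Grundy sequence with g(k) = mex{g(k−s) : s ∈ {2, 6, 8}, s ≤ k}:
g(0) = mex{} = 0
g(1) = mex{} = 0
g(2) = mex{0} = 1
g(3) = mex{0} = 1
g(4) = mex{1} = 0
g(5) = mex{1} = 0
g(6) = mex{0} = 1
g(7) = mex{0} = 1
g(8) = mex{0,1} = 2
g(9) = mex{0,1} = 2
g(10) = mex{0,1,2} = 3
So g(10) = 3.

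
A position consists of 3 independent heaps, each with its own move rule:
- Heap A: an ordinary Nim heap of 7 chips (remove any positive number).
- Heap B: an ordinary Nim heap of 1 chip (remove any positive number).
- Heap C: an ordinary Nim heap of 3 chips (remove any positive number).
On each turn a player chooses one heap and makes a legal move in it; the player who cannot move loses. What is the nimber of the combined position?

Heap A is a plain Nim heap of size 7, so its Grundy value is 7.
Heap B is a plain Nim heap of size 1, so its Grundy value is 1.
Heap C is a plain Nim heap of size 3, so its Grundy value is 3.
The value of a disjunctive sum is the nim-sum of the parts.
Combined value = 7 XOR 1 XOR 3 = 5.

5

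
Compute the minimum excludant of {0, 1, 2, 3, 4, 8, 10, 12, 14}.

5

The values 0, 1, 2, 3, 4 are all present; 5 is the first non-negative integer missing from the set.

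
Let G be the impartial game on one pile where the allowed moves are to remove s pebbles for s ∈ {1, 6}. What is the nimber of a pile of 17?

1

Grundy values for subtraction set {1, 6}:
k:     0  1  2  3  4  5  6  7  8  9 10 11 12 13 14 15 16 17
g(k):  0  1  0  1  0  1  2  0  1  0  1  0  1  2  0  1  0  1
So g(17) = 1.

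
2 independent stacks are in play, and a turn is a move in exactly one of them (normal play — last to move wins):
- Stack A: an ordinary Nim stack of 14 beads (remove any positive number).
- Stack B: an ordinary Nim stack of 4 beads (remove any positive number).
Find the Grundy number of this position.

Stack A is a plain Nim stack of size 14, so its Grundy value is 14.
Stack B is a plain Nim stack of size 4, so its Grundy value is 4.
By the Sprague-Grundy theorem, the Grundy value of a sum of independent games is the XOR of the component values.
Combined value = 14 ⊕ 4 = 10.

10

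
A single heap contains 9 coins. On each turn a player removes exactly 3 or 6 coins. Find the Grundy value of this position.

0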